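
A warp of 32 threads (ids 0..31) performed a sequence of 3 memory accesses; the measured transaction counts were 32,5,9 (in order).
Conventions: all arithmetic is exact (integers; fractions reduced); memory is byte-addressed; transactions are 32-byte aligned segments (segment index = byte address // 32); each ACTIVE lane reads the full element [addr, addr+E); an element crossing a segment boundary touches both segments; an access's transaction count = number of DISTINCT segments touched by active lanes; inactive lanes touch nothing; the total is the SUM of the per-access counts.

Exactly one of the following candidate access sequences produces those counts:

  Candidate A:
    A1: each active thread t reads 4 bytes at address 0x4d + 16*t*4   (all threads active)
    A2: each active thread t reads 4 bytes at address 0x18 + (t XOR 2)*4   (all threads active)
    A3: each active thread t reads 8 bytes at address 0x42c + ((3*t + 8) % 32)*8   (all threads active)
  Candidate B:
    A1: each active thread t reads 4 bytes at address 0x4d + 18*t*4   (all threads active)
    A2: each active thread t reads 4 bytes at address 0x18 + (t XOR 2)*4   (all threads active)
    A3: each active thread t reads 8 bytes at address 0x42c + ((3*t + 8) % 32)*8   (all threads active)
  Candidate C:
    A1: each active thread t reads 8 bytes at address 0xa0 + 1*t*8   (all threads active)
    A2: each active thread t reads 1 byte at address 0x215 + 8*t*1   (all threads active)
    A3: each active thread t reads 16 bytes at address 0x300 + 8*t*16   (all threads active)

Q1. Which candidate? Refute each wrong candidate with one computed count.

B: A1 gives 40 transactions, not 32
C: A1 gives 8 transactions, not 32
A: all counts match (32,5,9)

Answer: A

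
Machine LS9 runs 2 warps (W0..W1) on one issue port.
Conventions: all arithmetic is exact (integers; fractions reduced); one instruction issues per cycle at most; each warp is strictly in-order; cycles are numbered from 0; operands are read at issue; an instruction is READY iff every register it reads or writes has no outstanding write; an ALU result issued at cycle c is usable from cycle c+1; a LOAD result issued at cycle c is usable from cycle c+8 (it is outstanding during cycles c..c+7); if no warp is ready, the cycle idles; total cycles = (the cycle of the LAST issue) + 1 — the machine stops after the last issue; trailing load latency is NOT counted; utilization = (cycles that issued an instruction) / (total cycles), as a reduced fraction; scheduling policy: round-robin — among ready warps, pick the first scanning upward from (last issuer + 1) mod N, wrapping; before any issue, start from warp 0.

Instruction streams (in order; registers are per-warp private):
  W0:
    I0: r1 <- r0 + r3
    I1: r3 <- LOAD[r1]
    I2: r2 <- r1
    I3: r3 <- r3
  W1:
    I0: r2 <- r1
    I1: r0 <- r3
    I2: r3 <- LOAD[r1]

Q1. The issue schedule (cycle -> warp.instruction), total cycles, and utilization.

cycle 0: W0.I0
cycle 1: W1.I0
cycle 2: W0.I1
cycle 3: W1.I1
cycle 4: W0.I2
cycle 5: W1.I2
cycle 6: idle
cycle 7: idle
cycle 8: idle
cycle 9: idle
cycle 10: W0.I3

Answer: 11 cycles, utilization 7/11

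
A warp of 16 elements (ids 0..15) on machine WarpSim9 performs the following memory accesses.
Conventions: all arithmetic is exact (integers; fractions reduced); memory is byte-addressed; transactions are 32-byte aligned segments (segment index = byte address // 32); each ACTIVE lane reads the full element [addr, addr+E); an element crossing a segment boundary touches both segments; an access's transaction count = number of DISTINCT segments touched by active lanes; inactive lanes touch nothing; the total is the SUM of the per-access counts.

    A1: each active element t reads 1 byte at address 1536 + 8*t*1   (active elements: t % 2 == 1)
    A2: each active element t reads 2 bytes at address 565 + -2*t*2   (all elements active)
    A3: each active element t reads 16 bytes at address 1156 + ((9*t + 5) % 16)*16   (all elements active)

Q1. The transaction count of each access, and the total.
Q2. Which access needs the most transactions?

A1: 4 transactions
A2: 3 transactions
A3: 9 transactions

Answer: 4,3,9; total 16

Answer: A3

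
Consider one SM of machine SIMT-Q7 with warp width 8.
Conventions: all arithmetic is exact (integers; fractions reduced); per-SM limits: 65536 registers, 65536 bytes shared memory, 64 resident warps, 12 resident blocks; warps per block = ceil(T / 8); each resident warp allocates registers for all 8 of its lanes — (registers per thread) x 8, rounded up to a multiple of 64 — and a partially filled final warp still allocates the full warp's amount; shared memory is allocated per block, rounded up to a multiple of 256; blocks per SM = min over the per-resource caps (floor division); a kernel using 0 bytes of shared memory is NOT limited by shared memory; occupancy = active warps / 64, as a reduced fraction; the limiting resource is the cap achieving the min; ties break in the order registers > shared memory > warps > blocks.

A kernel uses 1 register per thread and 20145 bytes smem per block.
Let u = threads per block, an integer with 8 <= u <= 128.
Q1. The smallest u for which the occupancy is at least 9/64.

Answer: u = 17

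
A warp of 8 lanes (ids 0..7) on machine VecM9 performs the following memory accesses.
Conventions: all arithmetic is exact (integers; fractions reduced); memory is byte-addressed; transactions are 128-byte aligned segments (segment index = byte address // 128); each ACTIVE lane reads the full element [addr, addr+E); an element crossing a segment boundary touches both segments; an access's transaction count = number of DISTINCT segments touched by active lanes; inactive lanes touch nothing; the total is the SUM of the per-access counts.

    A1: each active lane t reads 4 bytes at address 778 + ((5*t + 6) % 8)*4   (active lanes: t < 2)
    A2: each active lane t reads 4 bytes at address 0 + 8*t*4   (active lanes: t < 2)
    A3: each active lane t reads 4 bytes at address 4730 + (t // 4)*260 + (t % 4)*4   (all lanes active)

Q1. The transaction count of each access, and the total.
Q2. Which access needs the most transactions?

A1: 1 transaction
A2: 1 transaction
A3: 4 transactions

Answer: 1,1,4; total 6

Answer: A3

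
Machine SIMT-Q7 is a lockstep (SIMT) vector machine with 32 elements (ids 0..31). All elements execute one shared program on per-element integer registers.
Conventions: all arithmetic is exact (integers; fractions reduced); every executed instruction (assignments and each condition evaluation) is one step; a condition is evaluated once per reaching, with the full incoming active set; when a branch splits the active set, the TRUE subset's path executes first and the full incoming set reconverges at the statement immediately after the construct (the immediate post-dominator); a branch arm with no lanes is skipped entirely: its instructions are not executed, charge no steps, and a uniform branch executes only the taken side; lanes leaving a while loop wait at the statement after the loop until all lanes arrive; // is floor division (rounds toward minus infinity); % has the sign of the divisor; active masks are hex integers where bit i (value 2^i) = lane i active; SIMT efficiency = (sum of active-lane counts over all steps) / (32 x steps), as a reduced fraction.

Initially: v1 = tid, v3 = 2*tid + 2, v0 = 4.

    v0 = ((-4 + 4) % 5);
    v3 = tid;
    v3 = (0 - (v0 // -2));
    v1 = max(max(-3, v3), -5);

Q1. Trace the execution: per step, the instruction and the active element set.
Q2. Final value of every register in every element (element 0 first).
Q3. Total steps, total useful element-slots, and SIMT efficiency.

step 0: v0 <- ((-4 + 4) % 5)         0xffffffff
step 1: v3 <- tid                    0xffffffff
step 2: v3 <- (0 - (v0 // -2))       0xffffffff
step 3: v1 <- max(max(-3, v3), -5)   0xffffffff

Answer: 4 steps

v1: 0,0,0,0,0,0,0,0,0,0,0,0,0,0,0,0,0,0,0,0,0,0,0,0,0,0,0,0,0,0,0,0
v3: 0,0,0,0,0,0,0,0,0,0,0,0,0,0,0,0,0,0,0,0,0,0,0,0,0,0,0,0,0,0,0,0
v0: 0,0,0,0,0,0,0,0,0,0,0,0,0,0,0,0,0,0,0,0,0,0,0,0,0,0,0,0,0,0,0,0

steps = 4; useful = 128; efficiency = 128/128 = 1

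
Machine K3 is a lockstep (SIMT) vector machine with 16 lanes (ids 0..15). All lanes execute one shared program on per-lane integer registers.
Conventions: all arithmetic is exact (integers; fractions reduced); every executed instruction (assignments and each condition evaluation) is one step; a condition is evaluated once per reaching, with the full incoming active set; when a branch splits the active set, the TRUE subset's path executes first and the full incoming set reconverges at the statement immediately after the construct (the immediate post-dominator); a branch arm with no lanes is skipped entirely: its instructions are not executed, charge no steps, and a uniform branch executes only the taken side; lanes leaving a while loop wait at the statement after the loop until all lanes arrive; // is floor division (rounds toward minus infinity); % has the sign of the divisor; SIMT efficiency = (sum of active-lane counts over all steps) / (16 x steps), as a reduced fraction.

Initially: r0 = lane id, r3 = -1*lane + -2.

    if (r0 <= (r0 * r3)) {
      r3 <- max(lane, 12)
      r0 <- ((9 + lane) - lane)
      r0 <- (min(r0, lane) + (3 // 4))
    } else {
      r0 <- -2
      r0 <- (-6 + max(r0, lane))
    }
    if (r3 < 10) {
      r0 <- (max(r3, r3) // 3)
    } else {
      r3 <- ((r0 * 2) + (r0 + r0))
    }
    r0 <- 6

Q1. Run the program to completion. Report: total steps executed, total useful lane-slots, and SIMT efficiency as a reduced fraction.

Answer: 10 steps, 97 useful, 97/160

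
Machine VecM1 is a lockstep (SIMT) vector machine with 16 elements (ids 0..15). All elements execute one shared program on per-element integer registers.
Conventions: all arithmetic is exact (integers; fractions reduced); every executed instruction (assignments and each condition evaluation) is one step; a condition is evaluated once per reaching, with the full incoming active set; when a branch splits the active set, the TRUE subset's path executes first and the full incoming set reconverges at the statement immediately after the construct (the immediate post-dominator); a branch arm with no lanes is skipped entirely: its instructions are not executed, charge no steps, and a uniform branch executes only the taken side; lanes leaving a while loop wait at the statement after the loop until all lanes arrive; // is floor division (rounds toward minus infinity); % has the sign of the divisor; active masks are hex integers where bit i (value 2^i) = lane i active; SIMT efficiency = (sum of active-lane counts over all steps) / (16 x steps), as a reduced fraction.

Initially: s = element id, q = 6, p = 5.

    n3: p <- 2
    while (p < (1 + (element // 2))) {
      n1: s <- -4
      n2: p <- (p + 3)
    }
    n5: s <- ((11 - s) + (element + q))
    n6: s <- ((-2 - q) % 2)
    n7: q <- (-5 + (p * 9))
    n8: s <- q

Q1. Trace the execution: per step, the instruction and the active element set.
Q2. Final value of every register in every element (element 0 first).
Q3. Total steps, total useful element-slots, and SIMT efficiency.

step 0: p <- 2                       0xffff
step 1: eval (p < (1 + (element // 2))) 0xffff
step 2: s <- -4                      0xfff0
step 3: p <- (p + 3)                 0xfff0
step 4: eval (p < (1 + (element // 2))) 0xfff0
step 5: s <- -4                      0xfc00
step 6: p <- (p + 3)                 0xfc00
step 7: eval (p < (1 + (element // 2))) 0xfc00
step 8: s <- ((11 - s) + (element + q)) 0xffff
step 9: s <- ((-2 - q) % 2)          0xffff
step 10: q <- (-5 + (p * 9))          0xffff
step 11: s <- q                       0xffff

Answer: 12 steps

s: 13,13,13,13,40,40,40,40,40,40,67,67,67,67,67,67
q: 13,13,13,13,40,40,40,40,40,40,67,67,67,67,67,67
p: 2,2,2,2,5,5,5,5,5,5,8,8,8,8,8,8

steps = 12; useful = 150; efficiency = 150/192 = 25/32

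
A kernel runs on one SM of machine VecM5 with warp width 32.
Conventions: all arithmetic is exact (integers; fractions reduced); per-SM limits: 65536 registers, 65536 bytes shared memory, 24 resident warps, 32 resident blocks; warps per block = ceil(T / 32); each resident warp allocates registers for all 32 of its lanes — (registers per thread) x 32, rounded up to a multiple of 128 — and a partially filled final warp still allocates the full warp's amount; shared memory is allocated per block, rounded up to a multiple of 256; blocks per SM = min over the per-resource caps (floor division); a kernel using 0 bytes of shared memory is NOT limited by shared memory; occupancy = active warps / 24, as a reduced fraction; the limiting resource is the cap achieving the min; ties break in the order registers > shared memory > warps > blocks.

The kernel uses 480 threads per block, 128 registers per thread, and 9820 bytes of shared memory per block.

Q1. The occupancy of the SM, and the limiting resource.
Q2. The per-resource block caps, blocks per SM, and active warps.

Answer: occupancy 5/8, limited by registers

registers: 1 block
shared memory: 6 blocks
warps: 1 block
blocks: 32 blocks

Answer: 1 block, 15 active warps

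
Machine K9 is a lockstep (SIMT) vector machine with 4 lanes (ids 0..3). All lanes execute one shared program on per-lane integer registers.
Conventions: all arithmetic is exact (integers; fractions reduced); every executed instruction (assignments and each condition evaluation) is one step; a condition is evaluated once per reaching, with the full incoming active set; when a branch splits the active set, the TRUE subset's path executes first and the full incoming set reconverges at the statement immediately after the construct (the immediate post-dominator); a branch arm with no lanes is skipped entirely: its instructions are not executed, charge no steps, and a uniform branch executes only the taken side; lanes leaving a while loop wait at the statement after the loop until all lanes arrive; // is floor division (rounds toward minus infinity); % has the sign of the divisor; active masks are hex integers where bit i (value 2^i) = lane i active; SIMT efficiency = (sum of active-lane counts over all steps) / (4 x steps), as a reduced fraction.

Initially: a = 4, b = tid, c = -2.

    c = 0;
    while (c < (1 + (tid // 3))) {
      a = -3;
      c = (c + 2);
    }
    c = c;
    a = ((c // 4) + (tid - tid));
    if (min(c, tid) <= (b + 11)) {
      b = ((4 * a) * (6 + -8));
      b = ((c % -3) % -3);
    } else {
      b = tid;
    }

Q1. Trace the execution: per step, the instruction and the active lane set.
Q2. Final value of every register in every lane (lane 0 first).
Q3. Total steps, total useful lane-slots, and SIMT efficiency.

step 0: c <- 0                       0xf
step 1: eval (c < (1 + (tid // 3)))  0xf
step 2: a <- -3                      0xf
step 3: c <- (c + 2)                 0xf
step 4: eval (c < (1 + (tid // 3)))  0xf
step 5: c <- c                       0xf
step 6: a <- ((c // 4) + (tid - tid)) 0xf
step 7: eval (min(c, tid) <= (b + 11)) 0xf
step 8: b <- ((4 * a) * (6 + -8))    0xf
step 9: b <- ((c % -3) % -3)         0xf

Answer: 10 steps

a: 0,0,0,0
b: -1,-1,-1,-1
c: 2,2,2,2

steps = 10; useful = 40; efficiency = 40/40 = 1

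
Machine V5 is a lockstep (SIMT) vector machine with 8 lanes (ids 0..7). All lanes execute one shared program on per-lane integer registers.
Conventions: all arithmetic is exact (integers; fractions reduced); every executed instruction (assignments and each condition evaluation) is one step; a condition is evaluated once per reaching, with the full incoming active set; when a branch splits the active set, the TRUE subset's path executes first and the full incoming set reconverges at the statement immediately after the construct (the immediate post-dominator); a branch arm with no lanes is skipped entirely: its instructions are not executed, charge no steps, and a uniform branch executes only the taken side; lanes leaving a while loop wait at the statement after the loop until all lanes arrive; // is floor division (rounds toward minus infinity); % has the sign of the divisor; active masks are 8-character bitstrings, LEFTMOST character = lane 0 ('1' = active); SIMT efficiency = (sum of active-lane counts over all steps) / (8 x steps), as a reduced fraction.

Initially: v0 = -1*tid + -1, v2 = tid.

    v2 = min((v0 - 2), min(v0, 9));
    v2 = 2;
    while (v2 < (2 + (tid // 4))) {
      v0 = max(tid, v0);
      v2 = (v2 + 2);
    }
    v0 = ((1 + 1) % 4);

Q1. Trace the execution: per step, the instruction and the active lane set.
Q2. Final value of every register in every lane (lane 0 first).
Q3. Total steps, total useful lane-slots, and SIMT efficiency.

step 0: v2 <- min((v0 - 2), min(v0, 9)) 11111111
step 1: v2 <- 2                      11111111
step 2: eval (v2 < (2 + (tid // 4))) 11111111
step 3: v0 <- max(tid, v0)           00001111
step 4: v2 <- (v2 + 2)               00001111
step 5: eval (v2 < (2 + (tid // 4))) 00001111
step 6: v0 <- ((1 + 1) % 4)          11111111

Answer: 7 steps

v0: 2,2,2,2,2,2,2,2
v2: 2,2,2,2,4,4,4,4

steps = 7; useful = 44; efficiency = 44/56 = 11/14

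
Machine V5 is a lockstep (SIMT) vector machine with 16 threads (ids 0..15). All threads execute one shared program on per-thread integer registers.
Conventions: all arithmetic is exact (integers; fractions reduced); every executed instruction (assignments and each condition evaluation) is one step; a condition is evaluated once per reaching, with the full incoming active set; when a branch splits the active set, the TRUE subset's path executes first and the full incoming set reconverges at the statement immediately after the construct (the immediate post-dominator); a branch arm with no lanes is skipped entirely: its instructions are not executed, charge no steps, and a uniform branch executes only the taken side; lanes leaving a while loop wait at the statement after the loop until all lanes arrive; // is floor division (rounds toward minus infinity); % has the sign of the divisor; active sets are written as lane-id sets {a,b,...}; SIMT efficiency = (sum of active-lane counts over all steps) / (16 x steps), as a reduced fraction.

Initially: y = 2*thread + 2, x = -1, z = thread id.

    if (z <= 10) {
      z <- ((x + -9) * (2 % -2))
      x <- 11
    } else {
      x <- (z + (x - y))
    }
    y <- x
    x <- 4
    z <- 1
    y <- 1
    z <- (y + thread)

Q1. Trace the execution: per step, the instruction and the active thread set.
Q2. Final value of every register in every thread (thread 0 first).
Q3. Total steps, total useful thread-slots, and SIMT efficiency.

step 0: eval (z <= 10)               {0,1,2,3,4,5,6,7,8,9,10,11,12,13,14,15}
step 1: z <- ((x + -9) * (2 % -2))   {0,1,2,3,4,5,6,7,8,9,10}
step 2: x <- 11                      {0,1,2,3,4,5,6,7,8,9,10}
step 3: x <- (z + (x - y))           {11,12,13,14,15}
step 4: y <- x                       {0,1,2,3,4,5,6,7,8,9,10,11,12,13,14,15}
step 5: x <- 4                       {0,1,2,3,4,5,6,7,8,9,10,11,12,13,14,15}
step 6: z <- 1                       {0,1,2,3,4,5,6,7,8,9,10,11,12,13,14,15}
step 7: y <- 1                       {0,1,2,3,4,5,6,7,8,9,10,11,12,13,14,15}
step 8: z <- (y + thread)            {0,1,2,3,4,5,6,7,8,9,10,11,12,13,14,15}

Answer: 9 steps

y: 1,1,1,1,1,1,1,1,1,1,1,1,1,1,1,1
x: 4,4,4,4,4,4,4,4,4,4,4,4,4,4,4,4
z: 1,2,3,4,5,6,7,8,9,10,11,12,13,14,15,16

steps = 9; useful = 123; efficiency = 123/144 = 41/48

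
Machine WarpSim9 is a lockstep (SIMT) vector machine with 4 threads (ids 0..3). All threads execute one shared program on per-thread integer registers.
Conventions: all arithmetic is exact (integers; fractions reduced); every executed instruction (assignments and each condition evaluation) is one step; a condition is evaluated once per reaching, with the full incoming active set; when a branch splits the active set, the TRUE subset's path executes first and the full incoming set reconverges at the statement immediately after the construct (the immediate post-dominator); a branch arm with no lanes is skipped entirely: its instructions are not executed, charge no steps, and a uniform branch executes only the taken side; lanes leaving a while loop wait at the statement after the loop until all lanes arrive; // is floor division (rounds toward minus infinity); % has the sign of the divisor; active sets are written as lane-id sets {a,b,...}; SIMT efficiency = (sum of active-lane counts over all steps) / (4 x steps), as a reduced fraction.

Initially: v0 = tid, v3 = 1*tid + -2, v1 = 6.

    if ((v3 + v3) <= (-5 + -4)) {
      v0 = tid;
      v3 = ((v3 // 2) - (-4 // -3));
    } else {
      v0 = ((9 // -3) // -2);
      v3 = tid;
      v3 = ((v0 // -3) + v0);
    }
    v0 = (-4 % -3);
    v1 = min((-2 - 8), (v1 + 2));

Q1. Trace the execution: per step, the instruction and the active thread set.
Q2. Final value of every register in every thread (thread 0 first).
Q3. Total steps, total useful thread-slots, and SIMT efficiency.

step 0: eval ((v3 + v3) <= (-5 + -4)) {0,1,2,3}
step 1: v0 <- ((9 // -3) // -2)      {0,1,2,3}
step 2: v3 <- tid                    {0,1,2,3}
step 3: v3 <- ((v0 // -3) + v0)      {0,1,2,3}
step 4: v0 <- (-4 % -3)              {0,1,2,3}
step 5: v1 <- min((-2 - 8), (v1 + 2)) {0,1,2,3}

Answer: 6 steps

v0: -1,-1,-1,-1
v3: 0,0,0,0
v1: -10,-10,-10,-10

steps = 6; useful = 24; efficiency = 24/24 = 1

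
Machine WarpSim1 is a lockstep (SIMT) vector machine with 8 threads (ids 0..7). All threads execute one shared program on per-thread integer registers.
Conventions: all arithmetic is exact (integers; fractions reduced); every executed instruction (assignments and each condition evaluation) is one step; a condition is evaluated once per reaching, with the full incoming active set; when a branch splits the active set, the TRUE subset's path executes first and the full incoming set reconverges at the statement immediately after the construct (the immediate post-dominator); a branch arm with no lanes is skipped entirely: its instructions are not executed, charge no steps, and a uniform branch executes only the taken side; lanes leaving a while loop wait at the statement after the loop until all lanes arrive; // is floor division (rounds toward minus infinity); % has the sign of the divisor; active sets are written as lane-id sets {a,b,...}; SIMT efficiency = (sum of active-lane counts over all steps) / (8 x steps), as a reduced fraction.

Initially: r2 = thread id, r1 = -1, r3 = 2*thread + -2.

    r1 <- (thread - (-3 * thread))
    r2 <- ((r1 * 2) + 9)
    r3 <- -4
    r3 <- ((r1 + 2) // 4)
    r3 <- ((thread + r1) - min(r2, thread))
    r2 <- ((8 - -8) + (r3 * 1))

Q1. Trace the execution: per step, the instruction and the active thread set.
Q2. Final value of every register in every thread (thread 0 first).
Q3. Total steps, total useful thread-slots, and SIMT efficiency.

step 0: r1 <- (thread - (-3 * thread)) {0,1,2,3,4,5,6,7}
step 1: r2 <- ((r1 * 2) + 9)         {0,1,2,3,4,5,6,7}
step 2: r3 <- -4                     {0,1,2,3,4,5,6,7}
step 3: r3 <- ((r1 + 2) // 4)        {0,1,2,3,4,5,6,7}
step 4: r3 <- ((thread + r1) - min(r2, thread)) {0,1,2,3,4,5,6,7}
step 5: r2 <- ((8 - -8) + (r3 * 1))  {0,1,2,3,4,5,6,7}

Answer: 6 steps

r2: 16,20,24,28,32,36,40,44
r1: 0,4,8,12,16,20,24,28
r3: 0,4,8,12,16,20,24,28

steps = 6; useful = 48; efficiency = 48/48 = 1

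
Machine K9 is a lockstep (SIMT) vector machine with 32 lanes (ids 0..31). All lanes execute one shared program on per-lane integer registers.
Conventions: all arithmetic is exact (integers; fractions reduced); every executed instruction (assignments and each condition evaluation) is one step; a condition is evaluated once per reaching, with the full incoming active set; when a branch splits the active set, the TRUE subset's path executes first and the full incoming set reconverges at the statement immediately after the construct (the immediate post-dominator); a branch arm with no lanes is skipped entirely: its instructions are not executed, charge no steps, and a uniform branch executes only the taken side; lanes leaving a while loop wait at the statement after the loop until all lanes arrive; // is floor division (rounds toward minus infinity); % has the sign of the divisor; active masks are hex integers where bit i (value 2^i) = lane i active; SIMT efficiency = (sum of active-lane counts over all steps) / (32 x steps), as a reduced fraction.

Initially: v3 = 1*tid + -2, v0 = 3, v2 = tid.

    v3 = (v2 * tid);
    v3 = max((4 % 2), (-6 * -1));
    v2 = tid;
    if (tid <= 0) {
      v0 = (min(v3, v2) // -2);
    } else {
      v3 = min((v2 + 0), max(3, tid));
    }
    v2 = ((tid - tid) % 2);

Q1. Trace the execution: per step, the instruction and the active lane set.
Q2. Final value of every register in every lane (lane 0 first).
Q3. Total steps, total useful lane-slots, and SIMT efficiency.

step 0: v3 <- (v2 * tid)             0xffffffff
step 1: v3 <- max((4 % 2), (-6 * -1)) 0xffffffff
step 2: v2 <- tid                    0xffffffff
step 3: eval (tid <= 0)              0xffffffff
step 4: v0 <- (min(v3, v2) // -2)    0x00000001
step 5: v3 <- min((v2 + 0), max(3, tid)) 0xfffffffe
step 6: v2 <- ((tid - tid) % 2)      0xffffffff

Answer: 7 steps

v3: 6,1,2,3,4,5,6,7,8,9,10,11,12,13,14,15,16,17,18,19,20,21,22,23,24,25,26,27,28,29,30,31
v0: 0,3,3,3,3,3,3,3,3,3,3,3,3,3,3,3,3,3,3,3,3,3,3,3,3,3,3,3,3,3,3,3
v2: 0,0,0,0,0,0,0,0,0,0,0,0,0,0,0,0,0,0,0,0,0,0,0,0,0,0,0,0,0,0,0,0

steps = 7; useful = 192; efficiency = 192/224 = 6/7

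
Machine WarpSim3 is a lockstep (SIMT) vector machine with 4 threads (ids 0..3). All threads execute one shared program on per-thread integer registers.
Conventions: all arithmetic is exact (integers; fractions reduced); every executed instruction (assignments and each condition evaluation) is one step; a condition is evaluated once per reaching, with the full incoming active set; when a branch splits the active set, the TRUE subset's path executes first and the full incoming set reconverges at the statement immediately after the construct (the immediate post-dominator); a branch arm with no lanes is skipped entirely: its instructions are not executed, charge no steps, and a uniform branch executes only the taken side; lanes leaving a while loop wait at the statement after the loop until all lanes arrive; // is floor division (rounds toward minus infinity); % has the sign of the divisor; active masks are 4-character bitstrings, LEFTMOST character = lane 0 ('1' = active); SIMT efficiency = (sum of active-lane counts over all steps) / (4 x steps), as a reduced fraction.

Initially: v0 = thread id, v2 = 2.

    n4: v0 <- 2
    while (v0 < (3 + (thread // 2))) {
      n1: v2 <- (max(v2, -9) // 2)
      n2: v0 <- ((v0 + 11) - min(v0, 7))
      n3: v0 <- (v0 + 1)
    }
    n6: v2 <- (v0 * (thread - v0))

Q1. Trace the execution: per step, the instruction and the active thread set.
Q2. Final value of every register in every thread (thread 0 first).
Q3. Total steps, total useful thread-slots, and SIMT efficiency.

step 0: v0 <- 2                      1111
step 1: eval (v0 < (3 + (thread // 2))) 1111
step 2: v2 <- (max(v2, -9) // 2)     1111
step 3: v0 <- ((v0 + 11) - min(v0, 7)) 1111
step 4: v0 <- (v0 + 1)               1111
step 5: eval (v0 < (3 + (thread // 2))) 1111
step 6: v2 <- (v0 * (thread - v0))   1111

Answer: 7 steps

v0: 12,12,12,12
v2: -144,-132,-120,-108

steps = 7; useful = 28; efficiency = 28/28 = 1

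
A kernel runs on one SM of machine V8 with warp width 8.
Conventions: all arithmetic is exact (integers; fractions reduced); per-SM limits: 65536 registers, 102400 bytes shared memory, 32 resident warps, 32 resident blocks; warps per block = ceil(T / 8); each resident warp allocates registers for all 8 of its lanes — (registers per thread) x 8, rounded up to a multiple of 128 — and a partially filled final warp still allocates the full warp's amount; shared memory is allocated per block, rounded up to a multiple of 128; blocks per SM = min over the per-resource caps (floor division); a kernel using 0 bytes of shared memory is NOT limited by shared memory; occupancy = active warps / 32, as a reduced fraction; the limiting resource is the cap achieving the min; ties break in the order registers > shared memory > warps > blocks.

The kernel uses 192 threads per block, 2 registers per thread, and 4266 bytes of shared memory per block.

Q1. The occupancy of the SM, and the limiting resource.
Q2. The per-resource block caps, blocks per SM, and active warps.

Answer: occupancy 3/4, limited by warps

registers: 21 blocks
shared memory: 23 blocks
warps: 1 block
blocks: 32 blocks

Answer: 1 block, 24 active warps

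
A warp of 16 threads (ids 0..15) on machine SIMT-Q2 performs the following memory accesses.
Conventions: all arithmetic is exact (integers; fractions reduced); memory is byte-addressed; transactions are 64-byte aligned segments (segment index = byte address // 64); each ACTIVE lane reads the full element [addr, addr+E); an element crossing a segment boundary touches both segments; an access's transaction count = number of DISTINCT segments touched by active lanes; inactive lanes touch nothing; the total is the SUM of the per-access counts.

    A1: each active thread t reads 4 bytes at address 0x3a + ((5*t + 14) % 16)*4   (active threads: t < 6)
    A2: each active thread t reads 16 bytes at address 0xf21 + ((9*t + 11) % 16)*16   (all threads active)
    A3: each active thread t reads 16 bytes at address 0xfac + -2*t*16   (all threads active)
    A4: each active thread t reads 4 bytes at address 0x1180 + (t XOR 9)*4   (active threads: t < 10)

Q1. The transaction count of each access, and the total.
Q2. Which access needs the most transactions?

A1: 1 transaction
A2: 5 transactions
A3: 8 transactions
A4: 1 transaction

Answer: 1,5,8,1; total 15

Answer: A3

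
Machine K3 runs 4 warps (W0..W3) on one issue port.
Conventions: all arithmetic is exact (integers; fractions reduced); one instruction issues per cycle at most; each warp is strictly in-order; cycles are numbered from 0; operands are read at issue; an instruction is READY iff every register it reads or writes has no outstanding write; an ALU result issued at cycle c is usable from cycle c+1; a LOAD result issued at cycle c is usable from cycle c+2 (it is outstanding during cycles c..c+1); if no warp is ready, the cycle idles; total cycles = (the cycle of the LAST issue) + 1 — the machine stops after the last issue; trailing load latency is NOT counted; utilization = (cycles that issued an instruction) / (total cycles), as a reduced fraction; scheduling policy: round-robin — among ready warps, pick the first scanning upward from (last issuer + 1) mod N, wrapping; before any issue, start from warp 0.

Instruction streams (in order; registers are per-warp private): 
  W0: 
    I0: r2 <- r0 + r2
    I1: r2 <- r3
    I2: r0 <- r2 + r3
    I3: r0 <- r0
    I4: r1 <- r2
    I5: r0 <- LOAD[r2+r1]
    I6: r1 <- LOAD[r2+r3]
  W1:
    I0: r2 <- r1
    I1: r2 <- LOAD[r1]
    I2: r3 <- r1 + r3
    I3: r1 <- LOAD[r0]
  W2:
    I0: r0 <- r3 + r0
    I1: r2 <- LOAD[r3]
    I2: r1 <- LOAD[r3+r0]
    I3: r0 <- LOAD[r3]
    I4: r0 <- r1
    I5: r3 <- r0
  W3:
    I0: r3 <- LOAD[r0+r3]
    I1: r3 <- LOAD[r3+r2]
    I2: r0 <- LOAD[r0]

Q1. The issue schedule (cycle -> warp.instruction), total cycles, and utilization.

cycle 0: W0.I0
cycle 1: W1.I0
cycle 2: W2.I0
cycle 3: W3.I0
cycle 4: W0.I1
cycle 5: W1.I1
cycle 6: W2.I1
cycle 7: W3.I1
cycle 8: W0.I2
cycle 9: W1.I2
cycle 10: W2.I2
cycle 11: W3.I2
cycle 12: W0.I3
cycle 13: W1.I3
cycle 14: W2.I3
cycle 15: W0.I4
cycle 16: W2.I4
cycle 17: W0.I5
cycle 18: W2.I5
cycle 19: W0.I6

Answer: 20 cycles, utilization 1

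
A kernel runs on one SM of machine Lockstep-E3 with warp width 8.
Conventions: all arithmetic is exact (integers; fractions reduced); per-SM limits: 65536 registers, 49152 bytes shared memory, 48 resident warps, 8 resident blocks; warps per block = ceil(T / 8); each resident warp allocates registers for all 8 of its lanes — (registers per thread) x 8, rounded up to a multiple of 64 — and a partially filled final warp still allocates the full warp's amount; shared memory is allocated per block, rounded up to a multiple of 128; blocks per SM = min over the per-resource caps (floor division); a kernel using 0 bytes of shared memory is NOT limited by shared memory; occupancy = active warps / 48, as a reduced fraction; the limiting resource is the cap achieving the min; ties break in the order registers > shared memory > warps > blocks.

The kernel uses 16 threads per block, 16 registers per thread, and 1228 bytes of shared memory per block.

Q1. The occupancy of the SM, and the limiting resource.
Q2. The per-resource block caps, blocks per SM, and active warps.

Answer: occupancy 1/3, limited by blocks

registers: 256 blocks
shared memory: 38 blocks
warps: 24 blocks
blocks: 8 blocks

Answer: 8 blocks, 16 active warps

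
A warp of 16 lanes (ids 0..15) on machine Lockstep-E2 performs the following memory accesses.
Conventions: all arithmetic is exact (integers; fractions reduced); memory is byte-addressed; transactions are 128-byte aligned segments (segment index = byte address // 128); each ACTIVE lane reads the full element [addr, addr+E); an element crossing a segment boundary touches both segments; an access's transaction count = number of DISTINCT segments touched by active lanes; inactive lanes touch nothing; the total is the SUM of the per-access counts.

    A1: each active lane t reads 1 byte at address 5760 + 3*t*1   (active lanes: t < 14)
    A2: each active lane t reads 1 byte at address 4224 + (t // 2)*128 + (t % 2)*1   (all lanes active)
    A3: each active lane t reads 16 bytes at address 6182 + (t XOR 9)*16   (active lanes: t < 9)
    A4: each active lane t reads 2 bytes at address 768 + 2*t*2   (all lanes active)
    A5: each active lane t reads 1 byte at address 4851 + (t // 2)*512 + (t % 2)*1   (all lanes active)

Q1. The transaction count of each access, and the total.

A1: 1 transaction
A2: 8 transactions
A3: 3 transactions
A4: 1 transaction
A5: 8 transactions

Answer: 1,8,3,1,8; total 21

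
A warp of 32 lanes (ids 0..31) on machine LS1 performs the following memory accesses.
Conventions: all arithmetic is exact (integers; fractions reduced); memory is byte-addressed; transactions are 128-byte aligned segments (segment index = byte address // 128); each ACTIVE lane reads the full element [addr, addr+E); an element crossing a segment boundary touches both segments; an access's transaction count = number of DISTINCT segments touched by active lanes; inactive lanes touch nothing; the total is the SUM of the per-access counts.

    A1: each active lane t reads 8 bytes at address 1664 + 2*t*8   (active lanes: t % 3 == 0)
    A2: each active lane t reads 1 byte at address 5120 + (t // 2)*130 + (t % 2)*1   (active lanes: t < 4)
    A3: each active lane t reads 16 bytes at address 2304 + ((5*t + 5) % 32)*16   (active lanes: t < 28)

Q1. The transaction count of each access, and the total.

A1: 4 transactions
A2: 2 transactions
A3: 4 transactions

Answer: 4,2,4; total 10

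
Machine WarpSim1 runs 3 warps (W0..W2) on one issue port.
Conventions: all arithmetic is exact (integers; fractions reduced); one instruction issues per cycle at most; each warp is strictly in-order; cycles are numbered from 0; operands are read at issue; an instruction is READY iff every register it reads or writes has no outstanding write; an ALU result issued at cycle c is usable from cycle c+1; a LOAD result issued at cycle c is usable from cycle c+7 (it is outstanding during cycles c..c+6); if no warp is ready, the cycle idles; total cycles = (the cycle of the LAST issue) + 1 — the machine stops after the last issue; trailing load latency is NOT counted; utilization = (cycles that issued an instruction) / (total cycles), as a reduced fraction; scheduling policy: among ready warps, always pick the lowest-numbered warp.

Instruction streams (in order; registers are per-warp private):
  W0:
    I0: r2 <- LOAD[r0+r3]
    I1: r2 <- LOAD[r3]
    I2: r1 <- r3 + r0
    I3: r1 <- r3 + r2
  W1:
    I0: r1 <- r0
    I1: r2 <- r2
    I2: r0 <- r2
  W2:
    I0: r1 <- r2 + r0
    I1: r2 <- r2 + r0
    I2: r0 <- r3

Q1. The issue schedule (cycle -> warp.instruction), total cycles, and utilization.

cycle 0: W0.I0
cycle 1: W1.I0
cycle 2: W1.I1
cycle 3: W1.I2
cycle 4: W2.I0
cycle 5: W2.I1
cycle 6: W2.I2
cycle 7: W0.I1
cycle 8: W0.I2
cycle 9: idle
cycle 10: idle
cycle 11: idle
cycle 12: idle
cycle 13: idle
cycle 14: W0.I3

Answer: 15 cycles, utilization 2/3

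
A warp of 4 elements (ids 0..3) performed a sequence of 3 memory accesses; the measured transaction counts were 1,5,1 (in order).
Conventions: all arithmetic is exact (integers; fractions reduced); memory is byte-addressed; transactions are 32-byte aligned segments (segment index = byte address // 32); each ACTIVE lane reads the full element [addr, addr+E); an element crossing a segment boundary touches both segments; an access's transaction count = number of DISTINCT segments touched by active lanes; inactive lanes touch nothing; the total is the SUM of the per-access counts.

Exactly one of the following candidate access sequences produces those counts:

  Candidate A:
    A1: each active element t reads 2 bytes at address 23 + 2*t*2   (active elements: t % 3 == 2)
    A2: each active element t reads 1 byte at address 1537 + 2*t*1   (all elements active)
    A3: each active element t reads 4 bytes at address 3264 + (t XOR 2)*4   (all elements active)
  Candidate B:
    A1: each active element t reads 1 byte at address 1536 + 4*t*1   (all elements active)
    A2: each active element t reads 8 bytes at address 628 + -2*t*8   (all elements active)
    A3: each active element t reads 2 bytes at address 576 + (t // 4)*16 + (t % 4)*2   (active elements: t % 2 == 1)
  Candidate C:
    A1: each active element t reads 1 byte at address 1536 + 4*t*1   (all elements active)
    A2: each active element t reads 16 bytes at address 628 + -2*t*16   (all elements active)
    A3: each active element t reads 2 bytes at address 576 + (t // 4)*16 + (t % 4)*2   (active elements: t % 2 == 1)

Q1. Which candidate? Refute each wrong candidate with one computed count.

A: A1 gives 2 transactions, not 1
B: A2 gives 2 transactions, not 5
C: all counts match (1,5,1)

Answer: C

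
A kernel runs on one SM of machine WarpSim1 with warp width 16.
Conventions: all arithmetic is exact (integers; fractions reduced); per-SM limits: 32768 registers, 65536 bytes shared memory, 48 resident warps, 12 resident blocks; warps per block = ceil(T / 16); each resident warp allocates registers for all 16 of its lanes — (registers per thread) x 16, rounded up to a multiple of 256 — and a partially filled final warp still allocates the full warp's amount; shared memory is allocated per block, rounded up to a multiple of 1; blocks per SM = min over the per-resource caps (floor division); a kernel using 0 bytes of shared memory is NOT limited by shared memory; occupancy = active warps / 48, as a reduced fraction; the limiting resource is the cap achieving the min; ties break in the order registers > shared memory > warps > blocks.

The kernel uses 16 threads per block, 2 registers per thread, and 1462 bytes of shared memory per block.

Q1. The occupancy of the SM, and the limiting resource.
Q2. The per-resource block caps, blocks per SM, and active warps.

Answer: occupancy 1/4, limited by blocks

registers: 128 blocks
shared memory: 44 blocks
warps: 48 blocks
blocks: 12 blocks

Answer: 12 blocks, 12 active warps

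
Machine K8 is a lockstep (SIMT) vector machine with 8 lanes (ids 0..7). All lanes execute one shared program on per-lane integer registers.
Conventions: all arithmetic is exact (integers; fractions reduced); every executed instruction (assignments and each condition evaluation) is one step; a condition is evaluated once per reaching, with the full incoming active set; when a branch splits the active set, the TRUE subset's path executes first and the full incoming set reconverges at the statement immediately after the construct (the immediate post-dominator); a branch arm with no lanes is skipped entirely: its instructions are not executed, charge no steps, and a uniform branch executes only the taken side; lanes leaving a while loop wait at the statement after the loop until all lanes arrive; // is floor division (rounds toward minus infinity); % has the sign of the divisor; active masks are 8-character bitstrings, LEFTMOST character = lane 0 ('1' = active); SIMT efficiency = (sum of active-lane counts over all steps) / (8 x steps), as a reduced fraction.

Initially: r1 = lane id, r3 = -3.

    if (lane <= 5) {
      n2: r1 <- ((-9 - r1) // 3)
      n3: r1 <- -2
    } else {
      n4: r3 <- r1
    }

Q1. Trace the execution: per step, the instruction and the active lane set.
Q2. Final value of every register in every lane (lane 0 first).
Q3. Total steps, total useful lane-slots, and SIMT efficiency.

step 0: eval (lane <= 5)             11111111
step 1: r1 <- ((-9 - r1) // 3)       11111100
step 2: r1 <- -2                     11111100
step 3: r3 <- r1                     00000011

Answer: 4 steps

r1: -2,-2,-2,-2,-2,-2,6,7
r3: -3,-3,-3,-3,-3,-3,6,7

steps = 4; useful = 22; efficiency = 22/32 = 11/16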